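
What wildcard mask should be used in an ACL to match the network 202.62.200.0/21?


Subnet mask: 255.255.248.0
Wildcard = 255.255.255.255 - subnet mask
255 - 255 = 0
255 - 255 = 0
255 - 248 = 7
255 - 0 = 255
Wildcard: 0.0.7.255


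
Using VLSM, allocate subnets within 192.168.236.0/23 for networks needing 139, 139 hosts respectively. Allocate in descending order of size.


139 hosts -> /24 (254 usable): 192.168.236.0/24
139 hosts -> /24 (254 usable): 192.168.237.0/24
Allocation: 192.168.236.0/24 (139 hosts, 254 usable); 192.168.237.0/24 (139 hosts, 254 usable)


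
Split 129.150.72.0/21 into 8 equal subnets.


New prefix = 21 + 3 = 24
Each subnet has 256 addresses
  129.150.72.0/24
  129.150.73.0/24
  129.150.74.0/24
  129.150.75.0/24
  129.150.76.0/24
  129.150.77.0/24
  129.150.78.0/24
  129.150.79.0/24
Subnets: 129.150.72.0/24, 129.150.73.0/24, 129.150.74.0/24, 129.150.75.0/24, 129.150.76.0/24, 129.150.77.0/24, 129.150.78.0/24, 129.150.79.0/24


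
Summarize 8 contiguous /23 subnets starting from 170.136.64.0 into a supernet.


Original prefix: /23
Number of subnets: 8 = 2^3
New prefix = 23 - 3 = 20
Supernet: 170.136.64.0/20


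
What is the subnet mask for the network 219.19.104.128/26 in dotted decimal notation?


/26 means 26 network bits, 6 host bits
Binary: 11111111111111111111111111000000
Mask: 255.255.255.192


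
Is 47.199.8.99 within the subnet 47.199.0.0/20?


Subnet network: 47.199.0.0
Test IP AND mask: 47.199.0.0
Yes, 47.199.8.99 is in 47.199.0.0/20


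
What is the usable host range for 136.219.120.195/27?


Network: 136.219.120.192
Broadcast: 136.219.120.223
First usable = network + 1
Last usable = broadcast - 1
Range: 136.219.120.193 to 136.219.120.222


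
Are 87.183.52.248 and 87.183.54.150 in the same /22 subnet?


Mask: 255.255.252.0
87.183.52.248 AND mask = 87.183.52.0
87.183.54.150 AND mask = 87.183.52.0
Yes, same subnet (87.183.52.0)


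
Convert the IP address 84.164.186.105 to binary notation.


84 = 01010100
164 = 10100100
186 = 10111010
105 = 01101001
Binary: 01010100.10100100.10111010.01101001


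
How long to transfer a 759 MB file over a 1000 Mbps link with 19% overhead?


Effective throughput = 1000 * (1 - 19/100) = 810 Mbps
File size in Mb = 759 * 8 = 6072 Mb
Time = 6072 / 810
Time = 7.4963 seconds


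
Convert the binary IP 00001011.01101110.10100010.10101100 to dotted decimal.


00001011 = 11
01101110 = 110
10100010 = 162
10101100 = 172
IP: 11.110.162.172


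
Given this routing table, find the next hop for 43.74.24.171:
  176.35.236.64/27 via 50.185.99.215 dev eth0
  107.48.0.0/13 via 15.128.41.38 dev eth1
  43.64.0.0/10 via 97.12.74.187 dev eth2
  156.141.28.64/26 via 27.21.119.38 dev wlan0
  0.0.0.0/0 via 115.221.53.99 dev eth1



Longest prefix match for 43.74.24.171:
  /27 176.35.236.64: no
  /13 107.48.0.0: no
  /10 43.64.0.0: MATCH
  /26 156.141.28.64: no
  /0 0.0.0.0: MATCH
Selected: next-hop 97.12.74.187 via eth2 (matched /10)


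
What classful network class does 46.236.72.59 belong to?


First octet: 46
Binary: 00101110
0xxxxxxx -> Class A (1-126)
Class A, default mask 255.0.0.0 (/8)


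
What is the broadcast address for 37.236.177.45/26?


Network: 37.236.177.0/26
Host bits = 6
Set all host bits to 1:
Broadcast: 37.236.177.63


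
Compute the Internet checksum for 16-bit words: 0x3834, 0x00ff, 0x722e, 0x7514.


Sum all words (with carry folding):
+ 0x3834 = 0x3834
+ 0x00ff = 0x3933
+ 0x722e = 0xab61
+ 0x7514 = 0x2076
One's complement: ~0x2076
Checksum = 0xdf89


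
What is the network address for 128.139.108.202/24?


IP:   10000000.10001011.01101100.11001010
Mask: 11111111.11111111.11111111.00000000
AND operation:
Net:  10000000.10001011.01101100.00000000
Network: 128.139.108.0/24


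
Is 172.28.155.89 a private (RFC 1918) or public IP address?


RFC 1918 private ranges:
  10.0.0.0/8 (10.0.0.0 - 10.255.255.255)
  172.16.0.0/12 (172.16.0.0 - 172.31.255.255)
  192.168.0.0/16 (192.168.0.0 - 192.168.255.255)
Private (in 172.16.0.0/12)


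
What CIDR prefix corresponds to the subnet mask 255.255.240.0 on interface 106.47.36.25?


Binary: 11111111.11111111.11110000.00000000
Count leading 1s
Prefix: /20


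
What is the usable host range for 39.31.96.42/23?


Network: 39.31.96.0
Broadcast: 39.31.97.255
First usable = network + 1
Last usable = broadcast - 1
Range: 39.31.96.1 to 39.31.97.254


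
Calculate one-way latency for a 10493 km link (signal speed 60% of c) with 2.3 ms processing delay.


Speed = 0.6 * 3e5 km/s = 180000 km/s
Propagation delay = 10493 / 180000 = 0.0583 s = 58.2944 ms
Processing delay = 2.3 ms
Total one-way latency = 60.5944 ms


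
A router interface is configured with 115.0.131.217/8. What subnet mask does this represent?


/8 means 8 network bits, 24 host bits
Binary: 11111111000000000000000000000000
Mask: 255.0.0.0


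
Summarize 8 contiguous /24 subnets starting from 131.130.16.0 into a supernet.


Original prefix: /24
Number of subnets: 8 = 2^3
New prefix = 24 - 3 = 21
Supernet: 131.130.16.0/21


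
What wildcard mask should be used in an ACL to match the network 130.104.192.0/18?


Subnet mask: 255.255.192.0
Wildcard = 255.255.255.255 - subnet mask
255 - 255 = 0
255 - 255 = 0
255 - 192 = 63
255 - 0 = 255
Wildcard: 0.0.63.255


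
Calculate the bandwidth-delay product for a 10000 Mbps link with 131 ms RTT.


BDP = bandwidth * RTT
= 10000 Mbps * 131 ms
= 10000 * 1e6 * 131 / 1000 bits
= 1310000000 bits
= 163750000 bytes
= 159912.1094 KB
BDP = 1310000000 bits (163750000 bytes)


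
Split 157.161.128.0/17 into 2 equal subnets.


New prefix = 17 + 1 = 18
Each subnet has 16384 addresses
  157.161.128.0/18
  157.161.192.0/18
Subnets: 157.161.128.0/18, 157.161.192.0/18


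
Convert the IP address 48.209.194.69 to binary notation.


48 = 00110000
209 = 11010001
194 = 11000010
69 = 01000101
Binary: 00110000.11010001.11000010.01000101


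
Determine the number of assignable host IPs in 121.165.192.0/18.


Host bits = 32 - 18 = 14
Total addresses = 2^14 = 16384
Usable = total - 2 (network and broadcast)
Usable hosts: 16382


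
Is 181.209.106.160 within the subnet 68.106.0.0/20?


Subnet network: 68.106.0.0
Test IP AND mask: 181.209.96.0
No, 181.209.106.160 is not in 68.106.0.0/20


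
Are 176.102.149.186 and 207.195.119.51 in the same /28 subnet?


Mask: 255.255.255.240
176.102.149.186 AND mask = 176.102.149.176
207.195.119.51 AND mask = 207.195.119.48
No, different subnets (176.102.149.176 vs 207.195.119.48)


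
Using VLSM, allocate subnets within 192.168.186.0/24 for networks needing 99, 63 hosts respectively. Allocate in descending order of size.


99 hosts -> /25 (126 usable): 192.168.186.0/25
63 hosts -> /25 (126 usable): 192.168.186.128/25
Allocation: 192.168.186.0/25 (99 hosts, 126 usable); 192.168.186.128/25 (63 hosts, 126 usable)


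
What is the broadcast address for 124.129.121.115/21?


Network: 124.129.120.0/21
Host bits = 11
Set all host bits to 1:
Broadcast: 124.129.127.255


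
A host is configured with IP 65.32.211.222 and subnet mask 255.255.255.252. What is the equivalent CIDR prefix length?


Binary: 11111111.11111111.11111111.11111100
Count leading 1s
Prefix: /30


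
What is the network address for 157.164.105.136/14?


IP:   10011101.10100100.01101001.10001000
Mask: 11111111.11111100.00000000.00000000
AND operation:
Net:  10011101.10100100.00000000.00000000
Network: 157.164.0.0/14


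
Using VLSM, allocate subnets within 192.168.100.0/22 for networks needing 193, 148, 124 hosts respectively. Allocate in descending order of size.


193 hosts -> /24 (254 usable): 192.168.100.0/24
148 hosts -> /24 (254 usable): 192.168.101.0/24
124 hosts -> /25 (126 usable): 192.168.102.0/25
Allocation: 192.168.100.0/24 (193 hosts, 254 usable); 192.168.101.0/24 (148 hosts, 254 usable); 192.168.102.0/25 (124 hosts, 126 usable)


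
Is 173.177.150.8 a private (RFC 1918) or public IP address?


RFC 1918 private ranges:
  10.0.0.0/8 (10.0.0.0 - 10.255.255.255)
  172.16.0.0/12 (172.16.0.0 - 172.31.255.255)
  192.168.0.0/16 (192.168.0.0 - 192.168.255.255)
Public (not in any RFC 1918 range)


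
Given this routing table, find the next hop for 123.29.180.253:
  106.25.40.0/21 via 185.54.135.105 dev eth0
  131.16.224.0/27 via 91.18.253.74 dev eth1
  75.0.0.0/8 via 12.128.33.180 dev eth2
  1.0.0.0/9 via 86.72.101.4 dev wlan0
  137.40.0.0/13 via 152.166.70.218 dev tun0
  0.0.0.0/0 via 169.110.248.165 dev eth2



Longest prefix match for 123.29.180.253:
  /21 106.25.40.0: no
  /27 131.16.224.0: no
  /8 75.0.0.0: no
  /9 1.0.0.0: no
  /13 137.40.0.0: no
  /0 0.0.0.0: MATCH
Selected: next-hop 169.110.248.165 via eth2 (matched /0)


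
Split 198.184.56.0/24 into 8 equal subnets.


New prefix = 24 + 3 = 27
Each subnet has 32 addresses
  198.184.56.0/27
  198.184.56.32/27
  198.184.56.64/27
  198.184.56.96/27
  198.184.56.128/27
  198.184.56.160/27
  198.184.56.192/27
  198.184.56.224/27
Subnets: 198.184.56.0/27, 198.184.56.32/27, 198.184.56.64/27, 198.184.56.96/27, 198.184.56.128/27, 198.184.56.160/27, 198.184.56.192/27, 198.184.56.224/27


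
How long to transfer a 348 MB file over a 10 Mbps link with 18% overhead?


Effective throughput = 10 * (1 - 18/100) = 8.2 Mbps
File size in Mb = 348 * 8 = 2784 Mb
Time = 2784 / 8.2
Time = 339.5122 seconds


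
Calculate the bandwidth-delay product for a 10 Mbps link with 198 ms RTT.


BDP = bandwidth * RTT
= 10 Mbps * 198 ms
= 10 * 1e6 * 198 / 1000 bits
= 1980000 bits
= 247500 bytes
= 241.6992 KB
BDP = 1980000 bits (247500 bytes)


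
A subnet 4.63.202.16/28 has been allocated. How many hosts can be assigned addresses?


Host bits = 32 - 28 = 4
Total addresses = 2^4 = 16
Usable = total - 2 (network and broadcast)
Usable hosts: 14


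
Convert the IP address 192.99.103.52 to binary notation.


192 = 11000000
99 = 01100011
103 = 01100111
52 = 00110100
Binary: 11000000.01100011.01100111.00110100


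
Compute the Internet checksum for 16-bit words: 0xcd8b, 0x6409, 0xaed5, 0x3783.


Sum all words (with carry folding):
+ 0xcd8b = 0xcd8b
+ 0x6409 = 0x3195
+ 0xaed5 = 0xe06a
+ 0x3783 = 0x17ee
One's complement: ~0x17ee
Checksum = 0xe811


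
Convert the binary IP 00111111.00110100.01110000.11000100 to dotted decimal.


00111111 = 63
00110100 = 52
01110000 = 112
11000100 = 196
IP: 63.52.112.196


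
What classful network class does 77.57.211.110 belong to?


First octet: 77
Binary: 01001101
0xxxxxxx -> Class A (1-126)
Class A, default mask 255.0.0.0 (/8)


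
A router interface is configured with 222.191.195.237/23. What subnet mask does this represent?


/23 means 23 network bits, 9 host bits
Binary: 11111111111111111111111000000000
Mask: 255.255.254.0


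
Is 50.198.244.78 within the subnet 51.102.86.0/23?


Subnet network: 51.102.86.0
Test IP AND mask: 50.198.244.0
No, 50.198.244.78 is not in 51.102.86.0/23


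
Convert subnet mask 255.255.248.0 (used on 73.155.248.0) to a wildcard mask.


Subnet mask: 255.255.248.0
Wildcard = 255.255.255.255 - subnet mask
255 - 255 = 0
255 - 255 = 0
255 - 248 = 7
255 - 0 = 255
Wildcard: 0.0.7.255


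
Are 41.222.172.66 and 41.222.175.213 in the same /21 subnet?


Mask: 255.255.248.0
41.222.172.66 AND mask = 41.222.168.0
41.222.175.213 AND mask = 41.222.168.0
Yes, same subnet (41.222.168.0)


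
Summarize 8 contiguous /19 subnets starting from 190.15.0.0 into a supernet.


Original prefix: /19
Number of subnets: 8 = 2^3
New prefix = 19 - 3 = 16
Supernet: 190.15.0.0/16


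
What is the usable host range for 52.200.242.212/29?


Network: 52.200.242.208
Broadcast: 52.200.242.215
First usable = network + 1
Last usable = broadcast - 1
Range: 52.200.242.209 to 52.200.242.214


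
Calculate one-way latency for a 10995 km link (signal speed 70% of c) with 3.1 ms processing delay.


Speed = 0.7 * 3e5 km/s = 210000 km/s
Propagation delay = 10995 / 210000 = 0.0524 s = 52.3571 ms
Processing delay = 3.1 ms
Total one-way latency = 55.4571 ms


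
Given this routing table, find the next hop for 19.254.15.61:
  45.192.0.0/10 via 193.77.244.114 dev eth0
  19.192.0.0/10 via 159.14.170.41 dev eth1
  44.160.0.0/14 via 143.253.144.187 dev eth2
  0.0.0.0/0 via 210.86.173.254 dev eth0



Longest prefix match for 19.254.15.61:
  /10 45.192.0.0: no
  /10 19.192.0.0: MATCH
  /14 44.160.0.0: no
  /0 0.0.0.0: MATCH
Selected: next-hop 159.14.170.41 via eth1 (matched /10)


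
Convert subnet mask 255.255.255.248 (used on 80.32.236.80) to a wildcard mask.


Subnet mask: 255.255.255.248
Wildcard = 255.255.255.255 - subnet mask
255 - 255 = 0
255 - 255 = 0
255 - 255 = 0
255 - 248 = 7
Wildcard: 0.0.0.7


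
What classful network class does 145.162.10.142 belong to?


First octet: 145
Binary: 10010001
10xxxxxx -> Class B (128-191)
Class B, default mask 255.255.0.0 (/16)


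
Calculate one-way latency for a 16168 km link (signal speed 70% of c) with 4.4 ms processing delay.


Speed = 0.7 * 3e5 km/s = 210000 km/s
Propagation delay = 16168 / 210000 = 0.077 s = 76.9905 ms
Processing delay = 4.4 ms
Total one-way latency = 81.3905 ms


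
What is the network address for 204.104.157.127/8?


IP:   11001100.01101000.10011101.01111111
Mask: 11111111.00000000.00000000.00000000
AND operation:
Net:  11001100.00000000.00000000.00000000
Network: 204.0.0.0/8


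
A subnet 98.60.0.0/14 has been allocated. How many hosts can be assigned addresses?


Host bits = 32 - 14 = 18
Total addresses = 2^18 = 262144
Usable = total - 2 (network and broadcast)
Usable hosts: 262142


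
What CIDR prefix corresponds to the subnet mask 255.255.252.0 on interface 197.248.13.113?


Binary: 11111111.11111111.11111100.00000000
Count leading 1s
Prefix: /22


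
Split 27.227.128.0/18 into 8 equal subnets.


New prefix = 18 + 3 = 21
Each subnet has 2048 addresses
  27.227.128.0/21
  27.227.136.0/21
  27.227.144.0/21
  27.227.152.0/21
  27.227.160.0/21
  27.227.168.0/21
  27.227.176.0/21
  27.227.184.0/21
Subnets: 27.227.128.0/21, 27.227.136.0/21, 27.227.144.0/21, 27.227.152.0/21, 27.227.160.0/21, 27.227.168.0/21, 27.227.176.0/21, 27.227.184.0/21


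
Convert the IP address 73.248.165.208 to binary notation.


73 = 01001001
248 = 11111000
165 = 10100101
208 = 11010000
Binary: 01001001.11111000.10100101.11010000


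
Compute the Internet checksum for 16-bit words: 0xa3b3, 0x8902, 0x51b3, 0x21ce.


Sum all words (with carry folding):
+ 0xa3b3 = 0xa3b3
+ 0x8902 = 0x2cb6
+ 0x51b3 = 0x7e69
+ 0x21ce = 0xa037
One's complement: ~0xa037
Checksum = 0x5fc8


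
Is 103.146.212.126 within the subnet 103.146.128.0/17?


Subnet network: 103.146.128.0
Test IP AND mask: 103.146.128.0
Yes, 103.146.212.126 is in 103.146.128.0/17


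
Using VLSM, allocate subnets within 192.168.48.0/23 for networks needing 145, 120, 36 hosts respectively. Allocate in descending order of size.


145 hosts -> /24 (254 usable): 192.168.48.0/24
120 hosts -> /25 (126 usable): 192.168.49.0/25
36 hosts -> /26 (62 usable): 192.168.49.128/26
Allocation: 192.168.48.0/24 (145 hosts, 254 usable); 192.168.49.0/25 (120 hosts, 126 usable); 192.168.49.128/26 (36 hosts, 62 usable)


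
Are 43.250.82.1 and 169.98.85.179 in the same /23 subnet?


Mask: 255.255.254.0
43.250.82.1 AND mask = 43.250.82.0
169.98.85.179 AND mask = 169.98.84.0
No, different subnets (43.250.82.0 vs 169.98.84.0)


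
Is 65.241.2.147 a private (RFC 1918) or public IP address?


RFC 1918 private ranges:
  10.0.0.0/8 (10.0.0.0 - 10.255.255.255)
  172.16.0.0/12 (172.16.0.0 - 172.31.255.255)
  192.168.0.0/16 (192.168.0.0 - 192.168.255.255)
Public (not in any RFC 1918 range)


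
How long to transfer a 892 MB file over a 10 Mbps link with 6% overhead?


Effective throughput = 10 * (1 - 6/100) = 9.4 Mbps
File size in Mb = 892 * 8 = 7136 Mb
Time = 7136 / 9.4
Time = 759.1489 seconds


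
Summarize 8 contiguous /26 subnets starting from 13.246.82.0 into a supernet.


Original prefix: /26
Number of subnets: 8 = 2^3
New prefix = 26 - 3 = 23
Supernet: 13.246.82.0/23


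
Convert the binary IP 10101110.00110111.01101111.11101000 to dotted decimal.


10101110 = 174
00110111 = 55
01101111 = 111
11101000 = 232
IP: 174.55.111.232


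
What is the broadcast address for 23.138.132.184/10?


Network: 23.128.0.0/10
Host bits = 22
Set all host bits to 1:
Broadcast: 23.191.255.255


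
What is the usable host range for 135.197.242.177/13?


Network: 135.192.0.0
Broadcast: 135.199.255.255
First usable = network + 1
Last usable = broadcast - 1
Range: 135.192.0.1 to 135.199.255.254


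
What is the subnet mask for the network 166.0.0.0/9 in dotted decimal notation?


/9 means 9 network bits, 23 host bits
Binary: 11111111100000000000000000000000
Mask: 255.128.0.0


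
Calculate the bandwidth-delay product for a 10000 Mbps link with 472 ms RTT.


BDP = bandwidth * RTT
= 10000 Mbps * 472 ms
= 10000 * 1e6 * 472 / 1000 bits
= 4720000000 bits
= 590000000 bytes
= 576171.875 KB
BDP = 4720000000 bits (590000000 bytes)


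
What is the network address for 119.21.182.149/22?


IP:   01110111.00010101.10110110.10010101
Mask: 11111111.11111111.11111100.00000000
AND operation:
Net:  01110111.00010101.10110100.00000000
Network: 119.21.180.0/22


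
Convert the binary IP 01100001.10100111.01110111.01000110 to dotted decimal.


01100001 = 97
10100111 = 167
01110111 = 119
01000110 = 70
IP: 97.167.119.70


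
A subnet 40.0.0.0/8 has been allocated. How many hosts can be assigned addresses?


Host bits = 32 - 8 = 24
Total addresses = 2^24 = 16777216
Usable = total - 2 (network and broadcast)
Usable hosts: 16777214


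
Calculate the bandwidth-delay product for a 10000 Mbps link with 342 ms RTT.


BDP = bandwidth * RTT
= 10000 Mbps * 342 ms
= 10000 * 1e6 * 342 / 1000 bits
= 3420000000 bits
= 427500000 bytes
= 417480.4688 KB
BDP = 3420000000 bits (427500000 bytes)


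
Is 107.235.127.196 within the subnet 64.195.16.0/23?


Subnet network: 64.195.16.0
Test IP AND mask: 107.235.126.0
No, 107.235.127.196 is not in 64.195.16.0/23


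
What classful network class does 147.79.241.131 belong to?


First octet: 147
Binary: 10010011
10xxxxxx -> Class B (128-191)
Class B, default mask 255.255.0.0 (/16)


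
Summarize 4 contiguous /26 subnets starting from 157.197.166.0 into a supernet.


Original prefix: /26
Number of subnets: 4 = 2^2
New prefix = 26 - 2 = 24
Supernet: 157.197.166.0/24


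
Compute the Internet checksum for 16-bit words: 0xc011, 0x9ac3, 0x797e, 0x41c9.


Sum all words (with carry folding):
+ 0xc011 = 0xc011
+ 0x9ac3 = 0x5ad5
+ 0x797e = 0xd453
+ 0x41c9 = 0x161d
One's complement: ~0x161d
Checksum = 0xe9e2


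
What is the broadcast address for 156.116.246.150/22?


Network: 156.116.244.0/22
Host bits = 10
Set all host bits to 1:
Broadcast: 156.116.247.255


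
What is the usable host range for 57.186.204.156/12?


Network: 57.176.0.0
Broadcast: 57.191.255.255
First usable = network + 1
Last usable = broadcast - 1
Range: 57.176.0.1 to 57.191.255.254


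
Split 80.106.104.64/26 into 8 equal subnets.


New prefix = 26 + 3 = 29
Each subnet has 8 addresses
  80.106.104.64/29
  80.106.104.72/29
  80.106.104.80/29
  80.106.104.88/29
  80.106.104.96/29
  80.106.104.104/29
  80.106.104.112/29
  80.106.104.120/29
Subnets: 80.106.104.64/29, 80.106.104.72/29, 80.106.104.80/29, 80.106.104.88/29, 80.106.104.96/29, 80.106.104.104/29, 80.106.104.112/29, 80.106.104.120/29


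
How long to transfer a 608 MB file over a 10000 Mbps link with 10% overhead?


Effective throughput = 10000 * (1 - 10/100) = 9000 Mbps
File size in Mb = 608 * 8 = 4864 Mb
Time = 4864 / 9000
Time = 0.5404 seconds


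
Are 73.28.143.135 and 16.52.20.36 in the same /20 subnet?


Mask: 255.255.240.0
73.28.143.135 AND mask = 73.28.128.0
16.52.20.36 AND mask = 16.52.16.0
No, different subnets (73.28.128.0 vs 16.52.16.0)


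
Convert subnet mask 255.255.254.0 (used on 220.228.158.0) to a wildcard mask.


Subnet mask: 255.255.254.0
Wildcard = 255.255.255.255 - subnet mask
255 - 255 = 0
255 - 255 = 0
255 - 254 = 1
255 - 0 = 255
Wildcard: 0.0.1.255


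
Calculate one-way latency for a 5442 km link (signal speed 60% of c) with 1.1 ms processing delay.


Speed = 0.6 * 3e5 km/s = 180000 km/s
Propagation delay = 5442 / 180000 = 0.0302 s = 30.2333 ms
Processing delay = 1.1 ms
Total one-way latency = 31.3333 ms


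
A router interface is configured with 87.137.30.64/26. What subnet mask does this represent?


/26 means 26 network bits, 6 host bits
Binary: 11111111111111111111111111000000
Mask: 255.255.255.192


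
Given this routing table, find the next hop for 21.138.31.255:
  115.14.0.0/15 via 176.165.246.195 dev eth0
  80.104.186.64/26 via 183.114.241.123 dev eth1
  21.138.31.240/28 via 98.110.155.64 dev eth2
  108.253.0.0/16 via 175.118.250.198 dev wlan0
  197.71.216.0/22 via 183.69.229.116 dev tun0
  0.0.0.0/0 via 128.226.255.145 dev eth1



Longest prefix match for 21.138.31.255:
  /15 115.14.0.0: no
  /26 80.104.186.64: no
  /28 21.138.31.240: MATCH
  /16 108.253.0.0: no
  /22 197.71.216.0: no
  /0 0.0.0.0: MATCH
Selected: next-hop 98.110.155.64 via eth2 (matched /28)


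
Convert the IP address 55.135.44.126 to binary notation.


55 = 00110111
135 = 10000111
44 = 00101100
126 = 01111110
Binary: 00110111.10000111.00101100.01111110


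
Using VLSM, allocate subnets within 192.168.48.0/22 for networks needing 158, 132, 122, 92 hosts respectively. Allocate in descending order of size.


158 hosts -> /24 (254 usable): 192.168.48.0/24
132 hosts -> /24 (254 usable): 192.168.49.0/24
122 hosts -> /25 (126 usable): 192.168.50.0/25
92 hosts -> /25 (126 usable): 192.168.50.128/25
Allocation: 192.168.48.0/24 (158 hosts, 254 usable); 192.168.49.0/24 (132 hosts, 254 usable); 192.168.50.0/25 (122 hosts, 126 usable); 192.168.50.128/25 (92 hosts, 126 usable)


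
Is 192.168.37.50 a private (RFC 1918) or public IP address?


RFC 1918 private ranges:
  10.0.0.0/8 (10.0.0.0 - 10.255.255.255)
  172.16.0.0/12 (172.16.0.0 - 172.31.255.255)
  192.168.0.0/16 (192.168.0.0 - 192.168.255.255)
Private (in 192.168.0.0/16)


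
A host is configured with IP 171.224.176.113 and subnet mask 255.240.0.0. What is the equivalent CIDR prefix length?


Binary: 11111111.11110000.00000000.00000000
Count leading 1s
Prefix: /12


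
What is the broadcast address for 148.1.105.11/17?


Network: 148.1.0.0/17
Host bits = 15
Set all host bits to 1:
Broadcast: 148.1.127.255


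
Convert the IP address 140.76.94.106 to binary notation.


140 = 10001100
76 = 01001100
94 = 01011110
106 = 01101010
Binary: 10001100.01001100.01011110.01101010


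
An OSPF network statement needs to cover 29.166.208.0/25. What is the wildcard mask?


Subnet mask: 255.255.255.128
Wildcard = 255.255.255.255 - subnet mask
255 - 255 = 0
255 - 255 = 0
255 - 255 = 0
255 - 128 = 127
Wildcard: 0.0.0.127


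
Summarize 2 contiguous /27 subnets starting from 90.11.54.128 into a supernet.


Original prefix: /27
Number of subnets: 2 = 2^1
New prefix = 27 - 1 = 26
Supernet: 90.11.54.128/26


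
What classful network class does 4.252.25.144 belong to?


First octet: 4
Binary: 00000100
0xxxxxxx -> Class A (1-126)
Class A, default mask 255.0.0.0 (/8)


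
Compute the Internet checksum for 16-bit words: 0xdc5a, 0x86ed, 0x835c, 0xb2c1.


Sum all words (with carry folding):
+ 0xdc5a = 0xdc5a
+ 0x86ed = 0x6348
+ 0x835c = 0xe6a4
+ 0xb2c1 = 0x9966
One's complement: ~0x9966
Checksum = 0x6699


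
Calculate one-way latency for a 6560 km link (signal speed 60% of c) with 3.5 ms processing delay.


Speed = 0.6 * 3e5 km/s = 180000 km/s
Propagation delay = 6560 / 180000 = 0.0364 s = 36.4444 ms
Processing delay = 3.5 ms
Total one-way latency = 39.9444 ms


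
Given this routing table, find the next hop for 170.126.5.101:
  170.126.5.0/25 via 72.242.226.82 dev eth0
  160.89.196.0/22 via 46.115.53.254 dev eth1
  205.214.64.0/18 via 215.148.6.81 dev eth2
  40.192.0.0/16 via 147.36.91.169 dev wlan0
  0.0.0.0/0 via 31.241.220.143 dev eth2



Longest prefix match for 170.126.5.101:
  /25 170.126.5.0: MATCH
  /22 160.89.196.0: no
  /18 205.214.64.0: no
  /16 40.192.0.0: no
  /0 0.0.0.0: MATCH
Selected: next-hop 72.242.226.82 via eth0 (matched /25)


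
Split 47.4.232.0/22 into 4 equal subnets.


New prefix = 22 + 2 = 24
Each subnet has 256 addresses
  47.4.232.0/24
  47.4.233.0/24
  47.4.234.0/24
  47.4.235.0/24
Subnets: 47.4.232.0/24, 47.4.233.0/24, 47.4.234.0/24, 47.4.235.0/24


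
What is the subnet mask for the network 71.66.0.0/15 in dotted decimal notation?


/15 means 15 network bits, 17 host bits
Binary: 11111111111111100000000000000000
Mask: 255.254.0.0


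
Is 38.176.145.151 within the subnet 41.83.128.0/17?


Subnet network: 41.83.128.0
Test IP AND mask: 38.176.128.0
No, 38.176.145.151 is not in 41.83.128.0/17


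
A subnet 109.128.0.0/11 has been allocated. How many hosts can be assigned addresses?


Host bits = 32 - 11 = 21
Total addresses = 2^21 = 2097152
Usable = total - 2 (network and broadcast)
Usable hosts: 2097150


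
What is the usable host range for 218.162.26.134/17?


Network: 218.162.0.0
Broadcast: 218.162.127.255
First usable = network + 1
Last usable = broadcast - 1
Range: 218.162.0.1 to 218.162.127.254


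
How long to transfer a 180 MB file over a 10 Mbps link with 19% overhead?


Effective throughput = 10 * (1 - 19/100) = 8.1 Mbps
File size in Mb = 180 * 8 = 1440 Mb
Time = 1440 / 8.1
Time = 177.7778 seconds


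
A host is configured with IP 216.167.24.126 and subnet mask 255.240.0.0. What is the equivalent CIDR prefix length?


Binary: 11111111.11110000.00000000.00000000
Count leading 1s
Prefix: /12


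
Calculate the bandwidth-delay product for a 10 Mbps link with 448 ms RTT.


BDP = bandwidth * RTT
= 10 Mbps * 448 ms
= 10 * 1e6 * 448 / 1000 bits
= 4480000 bits
= 560000 bytes
= 546.875 KB
BDP = 4480000 bits (560000 bytes)


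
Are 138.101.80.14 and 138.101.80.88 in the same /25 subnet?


Mask: 255.255.255.128
138.101.80.14 AND mask = 138.101.80.0
138.101.80.88 AND mask = 138.101.80.0
Yes, same subnet (138.101.80.0)


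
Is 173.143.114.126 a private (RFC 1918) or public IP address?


RFC 1918 private ranges:
  10.0.0.0/8 (10.0.0.0 - 10.255.255.255)
  172.16.0.0/12 (172.16.0.0 - 172.31.255.255)
  192.168.0.0/16 (192.168.0.0 - 192.168.255.255)
Public (not in any RFC 1918 range)


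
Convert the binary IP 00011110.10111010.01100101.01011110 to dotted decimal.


00011110 = 30
10111010 = 186
01100101 = 101
01011110 = 94
IP: 30.186.101.94


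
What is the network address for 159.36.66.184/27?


IP:   10011111.00100100.01000010.10111000
Mask: 11111111.11111111.11111111.11100000
AND operation:
Net:  10011111.00100100.01000010.10100000
Network: 159.36.66.160/27


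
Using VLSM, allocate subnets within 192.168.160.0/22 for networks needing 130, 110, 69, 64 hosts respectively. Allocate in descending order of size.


130 hosts -> /24 (254 usable): 192.168.160.0/24
110 hosts -> /25 (126 usable): 192.168.161.0/25
69 hosts -> /25 (126 usable): 192.168.161.128/25
64 hosts -> /25 (126 usable): 192.168.162.0/25
Allocation: 192.168.160.0/24 (130 hosts, 254 usable); 192.168.161.0/25 (110 hosts, 126 usable); 192.168.161.128/25 (69 hosts, 126 usable); 192.168.162.0/25 (64 hosts, 126 usable)


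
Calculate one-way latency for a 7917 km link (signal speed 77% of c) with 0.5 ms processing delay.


Speed = 0.77 * 3e5 km/s = 231000 km/s
Propagation delay = 7917 / 231000 = 0.0343 s = 34.2727 ms
Processing delay = 0.5 ms
Total one-way latency = 34.7727 ms


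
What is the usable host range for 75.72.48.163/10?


Network: 75.64.0.0
Broadcast: 75.127.255.255
First usable = network + 1
Last usable = broadcast - 1
Range: 75.64.0.1 to 75.127.255.254


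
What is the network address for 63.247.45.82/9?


IP:   00111111.11110111.00101101.01010010
Mask: 11111111.10000000.00000000.00000000
AND operation:
Net:  00111111.10000000.00000000.00000000
Network: 63.128.0.0/9


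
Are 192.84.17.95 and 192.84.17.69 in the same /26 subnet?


Mask: 255.255.255.192
192.84.17.95 AND mask = 192.84.17.64
192.84.17.69 AND mask = 192.84.17.64
Yes, same subnet (192.84.17.64)


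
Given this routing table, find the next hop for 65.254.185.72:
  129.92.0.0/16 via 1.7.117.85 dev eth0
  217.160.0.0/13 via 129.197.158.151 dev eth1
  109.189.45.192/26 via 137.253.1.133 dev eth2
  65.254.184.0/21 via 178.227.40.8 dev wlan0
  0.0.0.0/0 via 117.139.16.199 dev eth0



Longest prefix match for 65.254.185.72:
  /16 129.92.0.0: no
  /13 217.160.0.0: no
  /26 109.189.45.192: no
  /21 65.254.184.0: MATCH
  /0 0.0.0.0: MATCH
Selected: next-hop 178.227.40.8 via wlan0 (matched /21)


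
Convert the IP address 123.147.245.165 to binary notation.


123 = 01111011
147 = 10010011
245 = 11110101
165 = 10100101
Binary: 01111011.10010011.11110101.10100101


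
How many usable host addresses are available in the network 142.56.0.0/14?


Host bits = 32 - 14 = 18
Total addresses = 2^18 = 262144
Usable = total - 2 (network and broadcast)
Usable hosts: 262142


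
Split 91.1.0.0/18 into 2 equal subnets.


New prefix = 18 + 1 = 19
Each subnet has 8192 addresses
  91.1.0.0/19
  91.1.32.0/19
Subnets: 91.1.0.0/19, 91.1.32.0/19


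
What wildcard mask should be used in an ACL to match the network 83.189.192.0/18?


Subnet mask: 255.255.192.0
Wildcard = 255.255.255.255 - subnet mask
255 - 255 = 0
255 - 255 = 0
255 - 192 = 63
255 - 0 = 255
Wildcard: 0.0.63.255


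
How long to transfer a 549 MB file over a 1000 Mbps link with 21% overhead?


Effective throughput = 1000 * (1 - 21/100) = 790 Mbps
File size in Mb = 549 * 8 = 4392 Mb
Time = 4392 / 790
Time = 5.5595 seconds


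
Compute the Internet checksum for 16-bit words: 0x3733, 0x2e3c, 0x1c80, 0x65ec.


Sum all words (with carry folding):
+ 0x3733 = 0x3733
+ 0x2e3c = 0x656f
+ 0x1c80 = 0x81ef
+ 0x65ec = 0xe7db
One's complement: ~0xe7db
Checksum = 0x1824


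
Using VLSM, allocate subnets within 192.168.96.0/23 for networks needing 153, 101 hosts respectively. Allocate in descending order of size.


153 hosts -> /24 (254 usable): 192.168.96.0/24
101 hosts -> /25 (126 usable): 192.168.97.0/25
Allocation: 192.168.96.0/24 (153 hosts, 254 usable); 192.168.97.0/25 (101 hosts, 126 usable)


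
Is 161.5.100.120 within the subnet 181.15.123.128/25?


Subnet network: 181.15.123.128
Test IP AND mask: 161.5.100.0
No, 161.5.100.120 is not in 181.15.123.128/25


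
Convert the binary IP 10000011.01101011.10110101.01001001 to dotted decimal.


10000011 = 131
01101011 = 107
10110101 = 181
01001001 = 73
IP: 131.107.181.73


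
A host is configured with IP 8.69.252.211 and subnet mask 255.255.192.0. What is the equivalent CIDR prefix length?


Binary: 11111111.11111111.11000000.00000000
Count leading 1s
Prefix: /18


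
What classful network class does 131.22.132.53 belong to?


First octet: 131
Binary: 10000011
10xxxxxx -> Class B (128-191)
Class B, default mask 255.255.0.0 (/16)


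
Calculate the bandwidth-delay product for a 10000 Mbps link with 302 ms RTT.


BDP = bandwidth * RTT
= 10000 Mbps * 302 ms
= 10000 * 1e6 * 302 / 1000 bits
= 3020000000 bits
= 377500000 bytes
= 368652.3438 KB
BDP = 3020000000 bits (377500000 bytes)


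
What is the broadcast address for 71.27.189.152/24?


Network: 71.27.189.0/24
Host bits = 8
Set all host bits to 1:
Broadcast: 71.27.189.255


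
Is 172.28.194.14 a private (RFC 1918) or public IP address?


RFC 1918 private ranges:
  10.0.0.0/8 (10.0.0.0 - 10.255.255.255)
  172.16.0.0/12 (172.16.0.0 - 172.31.255.255)
  192.168.0.0/16 (192.168.0.0 - 192.168.255.255)
Private (in 172.16.0.0/12)


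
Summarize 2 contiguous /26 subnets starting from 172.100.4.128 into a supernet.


Original prefix: /26
Number of subnets: 2 = 2^1
New prefix = 26 - 1 = 25
Supernet: 172.100.4.128/25


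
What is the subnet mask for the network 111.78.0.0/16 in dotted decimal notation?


/16 means 16 network bits, 16 host bits
Binary: 11111111111111110000000000000000
Mask: 255.255.0.0


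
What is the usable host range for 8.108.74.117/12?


Network: 8.96.0.0
Broadcast: 8.111.255.255
First usable = network + 1
Last usable = broadcast - 1
Range: 8.96.0.1 to 8.111.255.254


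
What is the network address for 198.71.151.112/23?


IP:   11000110.01000111.10010111.01110000
Mask: 11111111.11111111.11111110.00000000
AND operation:
Net:  11000110.01000111.10010110.00000000
Network: 198.71.150.0/23


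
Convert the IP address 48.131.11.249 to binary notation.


48 = 00110000
131 = 10000011
11 = 00001011
249 = 11111001
Binary: 00110000.10000011.00001011.11111001


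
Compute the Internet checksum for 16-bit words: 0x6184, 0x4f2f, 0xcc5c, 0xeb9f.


Sum all words (with carry folding):
+ 0x6184 = 0x6184
+ 0x4f2f = 0xb0b3
+ 0xcc5c = 0x7d10
+ 0xeb9f = 0x68b0
One's complement: ~0x68b0
Checksum = 0x974f


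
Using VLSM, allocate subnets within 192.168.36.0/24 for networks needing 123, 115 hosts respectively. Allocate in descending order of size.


123 hosts -> /25 (126 usable): 192.168.36.0/25
115 hosts -> /25 (126 usable): 192.168.36.128/25
Allocation: 192.168.36.0/25 (123 hosts, 126 usable); 192.168.36.128/25 (115 hosts, 126 usable)


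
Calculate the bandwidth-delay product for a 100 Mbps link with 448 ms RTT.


BDP = bandwidth * RTT
= 100 Mbps * 448 ms
= 100 * 1e6 * 448 / 1000 bits
= 44800000 bits
= 5600000 bytes
= 5468.75 KB
BDP = 44800000 bits (5600000 bytes)


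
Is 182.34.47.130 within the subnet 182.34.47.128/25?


Subnet network: 182.34.47.128
Test IP AND mask: 182.34.47.128
Yes, 182.34.47.130 is in 182.34.47.128/25


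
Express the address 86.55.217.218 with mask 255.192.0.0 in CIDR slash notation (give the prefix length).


Binary: 11111111.11000000.00000000.00000000
Count leading 1s
Prefix: /10


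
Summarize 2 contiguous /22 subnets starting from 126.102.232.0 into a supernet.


Original prefix: /22
Number of subnets: 2 = 2^1
New prefix = 22 - 1 = 21
Supernet: 126.102.232.0/21


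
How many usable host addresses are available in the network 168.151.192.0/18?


Host bits = 32 - 18 = 14
Total addresses = 2^14 = 16384
Usable = total - 2 (network and broadcast)
Usable hosts: 16382


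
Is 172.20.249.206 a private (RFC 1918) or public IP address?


RFC 1918 private ranges:
  10.0.0.0/8 (10.0.0.0 - 10.255.255.255)
  172.16.0.0/12 (172.16.0.0 - 172.31.255.255)
  192.168.0.0/16 (192.168.0.0 - 192.168.255.255)
Private (in 172.16.0.0/12)


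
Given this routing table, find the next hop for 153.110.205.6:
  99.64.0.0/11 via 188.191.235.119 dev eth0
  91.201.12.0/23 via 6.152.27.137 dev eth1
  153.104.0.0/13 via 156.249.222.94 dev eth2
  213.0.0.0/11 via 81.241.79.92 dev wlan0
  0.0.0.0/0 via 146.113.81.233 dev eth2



Longest prefix match for 153.110.205.6:
  /11 99.64.0.0: no
  /23 91.201.12.0: no
  /13 153.104.0.0: MATCH
  /11 213.0.0.0: no
  /0 0.0.0.0: MATCH
Selected: next-hop 156.249.222.94 via eth2 (matched /13)


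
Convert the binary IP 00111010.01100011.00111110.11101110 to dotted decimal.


00111010 = 58
01100011 = 99
00111110 = 62
11101110 = 238
IP: 58.99.62.238


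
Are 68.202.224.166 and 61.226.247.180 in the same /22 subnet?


Mask: 255.255.252.0
68.202.224.166 AND mask = 68.202.224.0
61.226.247.180 AND mask = 61.226.244.0
No, different subnets (68.202.224.0 vs 61.226.244.0)


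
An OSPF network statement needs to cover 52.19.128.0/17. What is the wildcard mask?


Subnet mask: 255.255.128.0
Wildcard = 255.255.255.255 - subnet mask
255 - 255 = 0
255 - 255 = 0
255 - 128 = 127
255 - 0 = 255
Wildcard: 0.0.127.255


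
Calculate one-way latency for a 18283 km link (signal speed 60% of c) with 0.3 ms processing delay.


Speed = 0.6 * 3e5 km/s = 180000 km/s
Propagation delay = 18283 / 180000 = 0.1016 s = 101.5722 ms
Processing delay = 0.3 ms
Total one-way latency = 101.8722 ms


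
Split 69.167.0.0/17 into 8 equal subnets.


New prefix = 17 + 3 = 20
Each subnet has 4096 addresses
  69.167.0.0/20
  69.167.16.0/20
  69.167.32.0/20
  69.167.48.0/20
  69.167.64.0/20
  69.167.80.0/20
  69.167.96.0/20
  69.167.112.0/20
Subnets: 69.167.0.0/20, 69.167.16.0/20, 69.167.32.0/20, 69.167.48.0/20, 69.167.64.0/20, 69.167.80.0/20, 69.167.96.0/20, 69.167.112.0/20


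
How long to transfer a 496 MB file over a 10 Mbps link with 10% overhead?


Effective throughput = 10 * (1 - 10/100) = 9 Mbps
File size in Mb = 496 * 8 = 3968 Mb
Time = 3968 / 9
Time = 440.8889 seconds


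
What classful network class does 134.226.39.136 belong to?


First octet: 134
Binary: 10000110
10xxxxxx -> Class B (128-191)
Class B, default mask 255.255.0.0 (/16)


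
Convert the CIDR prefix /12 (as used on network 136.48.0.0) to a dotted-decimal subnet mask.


/12 means 12 network bits, 20 host bits
Binary: 11111111111100000000000000000000
Mask: 255.240.0.0


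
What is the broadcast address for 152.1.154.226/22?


Network: 152.1.152.0/22
Host bits = 10
Set all host bits to 1:
Broadcast: 152.1.155.255


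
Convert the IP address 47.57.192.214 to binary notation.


47 = 00101111
57 = 00111001
192 = 11000000
214 = 11010110
Binary: 00101111.00111001.11000000.11010110


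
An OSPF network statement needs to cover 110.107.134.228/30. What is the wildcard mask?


Subnet mask: 255.255.255.252
Wildcard = 255.255.255.255 - subnet mask
255 - 255 = 0
255 - 255 = 0
255 - 255 = 0
255 - 252 = 3
Wildcard: 0.0.0.3


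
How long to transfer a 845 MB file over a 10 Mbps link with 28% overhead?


Effective throughput = 10 * (1 - 28/100) = 7.2 Mbps
File size in Mb = 845 * 8 = 6760 Mb
Time = 6760 / 7.2
Time = 938.8889 seconds


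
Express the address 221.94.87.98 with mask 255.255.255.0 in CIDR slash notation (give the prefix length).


Binary: 11111111.11111111.11111111.00000000
Count leading 1s
Prefix: /24


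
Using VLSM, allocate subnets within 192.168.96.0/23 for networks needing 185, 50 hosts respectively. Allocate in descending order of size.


185 hosts -> /24 (254 usable): 192.168.96.0/24
50 hosts -> /26 (62 usable): 192.168.97.0/26
Allocation: 192.168.96.0/24 (185 hosts, 254 usable); 192.168.97.0/26 (50 hosts, 62 usable)


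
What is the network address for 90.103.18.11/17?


IP:   01011010.01100111.00010010.00001011
Mask: 11111111.11111111.10000000.00000000
AND operation:
Net:  01011010.01100111.00000000.00000000
Network: 90.103.0.0/17


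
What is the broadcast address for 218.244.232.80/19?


Network: 218.244.224.0/19
Host bits = 13
Set all host bits to 1:
Broadcast: 218.244.255.255


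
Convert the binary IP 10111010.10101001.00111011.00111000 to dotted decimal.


10111010 = 186
10101001 = 169
00111011 = 59
00111000 = 56
IP: 186.169.59.56


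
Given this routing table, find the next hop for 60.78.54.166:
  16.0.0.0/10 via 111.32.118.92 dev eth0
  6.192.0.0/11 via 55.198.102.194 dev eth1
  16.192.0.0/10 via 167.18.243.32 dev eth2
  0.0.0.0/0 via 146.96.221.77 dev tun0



Longest prefix match for 60.78.54.166:
  /10 16.0.0.0: no
  /11 6.192.0.0: no
  /10 16.192.0.0: no
  /0 0.0.0.0: MATCH
Selected: next-hop 146.96.221.77 via tun0 (matched /0)


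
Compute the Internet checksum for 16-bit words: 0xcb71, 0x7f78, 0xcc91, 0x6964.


Sum all words (with carry folding):
+ 0xcb71 = 0xcb71
+ 0x7f78 = 0x4aea
+ 0xcc91 = 0x177c
+ 0x6964 = 0x80e0
One's complement: ~0x80e0
Checksum = 0x7f1f


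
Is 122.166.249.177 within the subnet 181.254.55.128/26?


Subnet network: 181.254.55.128
Test IP AND mask: 122.166.249.128
No, 122.166.249.177 is not in 181.254.55.128/26


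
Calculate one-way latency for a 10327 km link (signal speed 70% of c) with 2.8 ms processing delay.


Speed = 0.7 * 3e5 km/s = 210000 km/s
Propagation delay = 10327 / 210000 = 0.0492 s = 49.1762 ms
Processing delay = 2.8 ms
Total one-way latency = 51.9762 ms
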